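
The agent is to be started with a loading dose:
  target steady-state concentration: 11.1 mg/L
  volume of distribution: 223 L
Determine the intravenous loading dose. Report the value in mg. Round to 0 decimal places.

2475 mg

LD = Css × Vd = 11.1 × 223 = 2475 mg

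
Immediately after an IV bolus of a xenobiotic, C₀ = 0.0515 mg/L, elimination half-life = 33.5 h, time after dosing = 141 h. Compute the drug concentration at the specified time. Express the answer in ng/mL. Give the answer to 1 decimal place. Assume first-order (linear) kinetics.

2.8 ng/mL

k = ln2 / t½ = 0.693147 / 33.5 = 0.02069 h⁻¹
C = C₀ · e^(−k·t) = 0.05150 × e^(−0.02069 × 141)
  = 0.05150 × 0.05408 = 0.002785 mg/L
Convert: 0.002785 mg/L × 1000 = 2.785 ng/mL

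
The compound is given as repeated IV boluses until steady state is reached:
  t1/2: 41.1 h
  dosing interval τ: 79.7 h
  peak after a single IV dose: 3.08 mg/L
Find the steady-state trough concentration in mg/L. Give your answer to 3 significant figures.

1.09 mg/L

k = ln2 / t½ = 0.693147 / 41.1 = 0.01686 h⁻¹
e^(−kτ) = e^(−0.01686 × 79.7) = 0.2609
Accumulation ratio R = 1 / (1 − e^(−kτ)) = 1 / (1 − 0.2609) = 1.353
Steady-state trough = C₀ × R × e^(−kτ) = 3.08 × 1.353 × 0.2609 = 1.087 mg/L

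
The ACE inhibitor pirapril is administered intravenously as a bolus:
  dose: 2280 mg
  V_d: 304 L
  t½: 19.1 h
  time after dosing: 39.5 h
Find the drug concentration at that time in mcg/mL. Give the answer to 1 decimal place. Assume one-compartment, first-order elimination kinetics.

C₀ = Dose / Vd = 2280 / 304 = 7.500 mg/L
k = ln2 / t½ = 0.693147 / 19.1 = 0.03629 h⁻¹
C = C₀ · e^(−k·t) = 7.500 × e^(−0.03629 × 39.5)
  = 7.500 × 0.2385 = 1.789 mg/L
(1.789 mg/L = 1.789 mcg/mL)

1.8 mcg/mL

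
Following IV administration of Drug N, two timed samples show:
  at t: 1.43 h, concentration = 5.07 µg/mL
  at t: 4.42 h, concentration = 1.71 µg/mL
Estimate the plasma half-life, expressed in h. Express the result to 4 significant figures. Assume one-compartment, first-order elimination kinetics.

k = ln(C₁/C₂) / (t₂ − t₁) = ln(5.07/1.71) / (4.42 − 1.43)
  = 1.087 / 2.990 = 0.3635 h⁻¹
t½ = ln2 / k = 0.693147 / 0.3635 = 1.907 h

1.907 h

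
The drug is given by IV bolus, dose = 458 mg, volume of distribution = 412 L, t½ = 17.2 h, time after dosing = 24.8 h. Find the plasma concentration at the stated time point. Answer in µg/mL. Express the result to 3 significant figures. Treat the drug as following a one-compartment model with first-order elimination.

0.409 µg/mL

C₀ = Dose / Vd = 458.0 / 412 = 1.112 mg/L
k = ln2 / t½ = 0.693147 / 17.2 = 0.04030 h⁻¹
C = C₀ · e^(−k·t) = 1.112 × e^(−0.04030 × 24.8)
  = 1.112 × 0.3681 = 0.4093 mg/L
(0.4093 mg/L = 0.4093 µg/mL)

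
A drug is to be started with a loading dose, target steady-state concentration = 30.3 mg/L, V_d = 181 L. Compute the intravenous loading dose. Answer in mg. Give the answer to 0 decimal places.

LD = Css × Vd = 30.3 × 181 = 5484 mg

5484 mg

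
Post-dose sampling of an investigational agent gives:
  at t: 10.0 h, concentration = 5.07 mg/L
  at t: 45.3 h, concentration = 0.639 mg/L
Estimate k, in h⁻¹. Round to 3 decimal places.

k = ln(C₁/C₂) / (t₂ − t₁) = ln(5.07/0.639) / (45.3 − 10.0)
  = 2.071 / 35.30 = 0.05867 h⁻¹

0.059 h⁻¹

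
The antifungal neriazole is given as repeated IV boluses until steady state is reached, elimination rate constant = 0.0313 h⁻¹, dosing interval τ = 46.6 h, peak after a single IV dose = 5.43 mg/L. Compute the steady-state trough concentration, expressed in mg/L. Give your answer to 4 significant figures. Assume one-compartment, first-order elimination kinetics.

e^(−kτ) = e^(−0.03130 × 46.6) = 0.2326
Accumulation ratio R = 1 / (1 − e^(−kτ)) = 1 / (1 − 0.2326) = 1.303
Steady-state trough = C₀ × R × e^(−kτ) = 5.43 × 1.303 × 0.2326 = 1.646 mg/L

1.646 mg/L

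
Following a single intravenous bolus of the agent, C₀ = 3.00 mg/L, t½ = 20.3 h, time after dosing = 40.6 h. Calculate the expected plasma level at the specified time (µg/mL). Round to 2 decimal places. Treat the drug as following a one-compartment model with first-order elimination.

0.75 µg/mL

k = ln2 / t½ = 0.693147 / 20.3 = 0.03415 h⁻¹
C = C₀ · e^(−k·t) = 3.000 × e^(−0.03415 × 40.6)
  = 3.000 × 0.2500 = 0.7500 mg/L
(0.7500 mg/L = 0.7500 µg/mL)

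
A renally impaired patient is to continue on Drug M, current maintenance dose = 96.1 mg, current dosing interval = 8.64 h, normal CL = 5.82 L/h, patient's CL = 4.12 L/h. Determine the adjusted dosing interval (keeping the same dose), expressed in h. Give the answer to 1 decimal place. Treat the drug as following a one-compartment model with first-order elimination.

12.2 h

To keep the same average steady-state level, dosing rate must scale with clearance.
CL ratio = 4.12 / 5.82 = 0.7079
New interval (same dose) = 8.64 / 0.7079 = 12.21 h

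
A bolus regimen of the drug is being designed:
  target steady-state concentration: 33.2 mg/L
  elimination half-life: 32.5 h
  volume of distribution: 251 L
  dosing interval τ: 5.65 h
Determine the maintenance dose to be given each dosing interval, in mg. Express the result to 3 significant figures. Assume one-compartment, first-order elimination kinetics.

1000 mg

k = ln2 / t½ = 0.693147 / 32.5 = 0.02133 h⁻¹
CL = k × Vd = 0.02133 × 251 = 5.354 L/h
At steady state, Dose/τ = Css × CL.
Dose = Css × CL × τ = 33.2 × 5.354 × 5.65 = 1004 mg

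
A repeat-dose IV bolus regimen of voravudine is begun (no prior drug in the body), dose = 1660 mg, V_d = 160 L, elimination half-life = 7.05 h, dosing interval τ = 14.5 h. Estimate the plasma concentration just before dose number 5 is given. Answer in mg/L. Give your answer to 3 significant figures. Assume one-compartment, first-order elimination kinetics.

C₀ per dose = Dose / Vd = 1660 / 160 = 10.38 mg/L
k = ln2 / t½ = 0.693147 / 7.05 = 0.09832 h⁻¹
Fraction remaining after one interval: r = e^(−kτ) = e^(−0.09832 × 14.5) = 0.2404
Before dose 5, 4 doses have been given (aged 1τ, 2τ, 3τ, 4τ).
C_trough = C₀ × (r + r² + … + r^4) = C₀ × r(1−r^4)/(1−r)
        = 10.38 × 0.2404 × (1 − 0.003340) / (1 − 0.2404) = 3.274 mg/L

3.27 mg/L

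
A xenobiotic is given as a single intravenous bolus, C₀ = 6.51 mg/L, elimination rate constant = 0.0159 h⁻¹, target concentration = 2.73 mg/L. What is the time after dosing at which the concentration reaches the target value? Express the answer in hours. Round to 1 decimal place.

54.7 h

t = ln(C₀ / C) / k = ln(6.510 / 2.73) / 0.01590
  = ln(2.385) / 0.01590 = 0.8692 / 0.01590 = 54.67 h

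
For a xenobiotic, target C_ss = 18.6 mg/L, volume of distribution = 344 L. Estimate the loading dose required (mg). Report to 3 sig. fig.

6400 mg

LD = Css × Vd = 18.6 × 344 = 6398 mg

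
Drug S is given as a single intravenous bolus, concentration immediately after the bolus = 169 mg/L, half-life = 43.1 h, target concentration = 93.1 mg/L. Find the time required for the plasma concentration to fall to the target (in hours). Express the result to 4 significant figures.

k = ln2 / t½ = 0.693147 / 43.1 = 0.01608 h⁻¹
t = ln(C₀ / C) / k = ln(169.0 / 93.1) / 0.01608
  = ln(1.815) / 0.01608 = 0.5961 / 0.01608 = 37.07 h

37.07 h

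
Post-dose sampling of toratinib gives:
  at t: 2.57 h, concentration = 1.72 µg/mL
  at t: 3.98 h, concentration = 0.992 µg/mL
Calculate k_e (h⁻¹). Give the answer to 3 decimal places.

0.390 h⁻¹

k = ln(C₁/C₂) / (t₂ − t₁) = ln(1.72/0.992) / (3.98 − 2.57)
  = 0.5504 / 1.410 = 0.3904 h⁻¹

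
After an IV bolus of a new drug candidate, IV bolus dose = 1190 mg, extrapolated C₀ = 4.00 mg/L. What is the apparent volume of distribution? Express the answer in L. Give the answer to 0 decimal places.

Vd = Dose / C₀ = 1190 / 4.00 = 297.5 L

298 L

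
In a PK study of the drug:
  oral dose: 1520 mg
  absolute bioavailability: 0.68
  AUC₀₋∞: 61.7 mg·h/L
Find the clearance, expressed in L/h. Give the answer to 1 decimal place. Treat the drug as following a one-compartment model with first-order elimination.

16.8 L/h

CL = F·Dose / AUC = 0.68 × 1520 / 61.7 = 16.75 L/h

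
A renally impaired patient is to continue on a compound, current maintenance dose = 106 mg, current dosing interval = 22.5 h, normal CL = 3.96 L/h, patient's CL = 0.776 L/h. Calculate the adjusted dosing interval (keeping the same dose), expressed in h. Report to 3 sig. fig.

To keep the same average steady-state level, dosing rate must scale with clearance.
CL ratio = 0.776 / 3.96 = 0.1960
New interval (same dose) = 22.5 / 0.1960 = 114.8 h

115 h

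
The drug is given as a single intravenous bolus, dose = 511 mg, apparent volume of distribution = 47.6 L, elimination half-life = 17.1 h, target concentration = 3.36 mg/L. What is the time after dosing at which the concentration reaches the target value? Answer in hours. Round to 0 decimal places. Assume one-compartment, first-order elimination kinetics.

29 h

C₀ = Dose / Vd = 511.0 / 47.6 = 10.74 mg/L
k = ln2 / t½ = 0.693147 / 17.1 = 0.04053 h⁻¹
t = ln(C₀ / C) / k = ln(10.74 / 3.36) / 0.04053
  = ln(3.196) / 0.04053 = 1.162 / 0.04053 = 28.67 h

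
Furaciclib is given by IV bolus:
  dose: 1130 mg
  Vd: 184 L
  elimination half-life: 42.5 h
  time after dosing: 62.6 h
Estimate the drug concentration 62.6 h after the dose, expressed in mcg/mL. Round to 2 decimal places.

C₀ = Dose / Vd = 1130 / 184 = 6.141 mg/L
k = ln2 / t½ = 0.693147 / 42.5 = 0.01631 h⁻¹
C = C₀ · e^(−k·t) = 6.141 × e^(−0.01631 × 62.6)
  = 6.141 × 0.3602 = 2.212 mg/L
(2.212 mg/L = 2.212 mcg/mL)

2.21 mcg/mL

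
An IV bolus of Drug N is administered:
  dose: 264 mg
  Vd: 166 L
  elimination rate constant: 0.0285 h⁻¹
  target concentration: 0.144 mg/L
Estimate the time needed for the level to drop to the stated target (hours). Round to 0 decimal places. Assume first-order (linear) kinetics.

84 h

C₀ = Dose / Vd = 264.0 / 166 = 1.590 mg/L
t = ln(C₀ / C) / k = ln(1.590 / 0.144) / 0.02850
  = ln(11.04) / 0.02850 = 2.402 / 0.02850 = 84.28 h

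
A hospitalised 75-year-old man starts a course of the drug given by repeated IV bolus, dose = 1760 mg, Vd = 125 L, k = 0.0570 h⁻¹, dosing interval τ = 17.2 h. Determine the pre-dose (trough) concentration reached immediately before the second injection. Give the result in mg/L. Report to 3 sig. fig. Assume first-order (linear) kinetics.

C₀ per dose = Dose / Vd = 1760 / 125 = 14.08 mg/L
Fraction remaining after one interval: r = e^(−kτ) = e^(−0.05700 × 17.2) = 0.3752
Before dose 2, 1 dose has been given (aged 1τ).
C_trough = C₀ × r = 14.08 × 0.3752 = 5.283 mg/L

5.28 mg/L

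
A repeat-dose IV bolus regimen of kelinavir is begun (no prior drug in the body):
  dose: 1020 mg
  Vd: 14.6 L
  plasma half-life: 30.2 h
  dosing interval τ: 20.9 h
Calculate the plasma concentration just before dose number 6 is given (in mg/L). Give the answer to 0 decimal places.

C₀ per dose = Dose / Vd = 1020 / 14.6 = 69.86 mg/L
k = ln2 / t½ = 0.693147 / 30.2 = 0.02295 h⁻¹
Fraction remaining after one interval: r = e^(−kτ) = e^(−0.02295 × 20.9) = 0.6190
Before dose 6, 5 doses have been given (aged 1τ, 2τ, 3τ, 4τ, 5τ).
C_trough = C₀ × (r + r² + … + r^5) = C₀ × r(1−r^5)/(1−r)
        = 69.86 × 0.6190 × (1 − 0.09088) / (1 − 0.6190) = 103.2 mg/L

103 mg/L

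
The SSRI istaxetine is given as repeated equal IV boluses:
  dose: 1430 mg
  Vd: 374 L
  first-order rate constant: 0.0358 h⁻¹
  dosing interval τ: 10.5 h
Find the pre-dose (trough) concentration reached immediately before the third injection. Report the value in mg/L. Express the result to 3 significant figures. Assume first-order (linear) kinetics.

C₀ per dose = Dose / Vd = 1430 / 374 = 3.824 mg/L
Fraction remaining after one interval: r = e^(−kτ) = e^(−0.03580 × 10.5) = 0.6867
Before dose 3, 2 doses have been given (aged 1τ, 2τ).
C_trough = C₀ × (r + r²) = 3.824 × (0.6867 + 0.4716) = 4.429 mg/L

4.43 mg/L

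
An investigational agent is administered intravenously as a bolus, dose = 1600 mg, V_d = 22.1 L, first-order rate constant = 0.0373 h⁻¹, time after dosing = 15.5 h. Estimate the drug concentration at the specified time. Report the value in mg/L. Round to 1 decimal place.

C₀ = Dose / Vd = 1600 / 22.1 = 72.40 mg/L
C = C₀ · e^(−k·t) = 72.40 × e^(−0.03730 × 15.5)
  = 72.40 × 0.5609 = 40.61 mg/L

40.6 mg/L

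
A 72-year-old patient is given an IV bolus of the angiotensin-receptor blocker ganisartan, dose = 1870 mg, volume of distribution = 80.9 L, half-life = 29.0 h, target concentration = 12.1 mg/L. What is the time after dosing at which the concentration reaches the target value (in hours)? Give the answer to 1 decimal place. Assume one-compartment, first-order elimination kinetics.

C₀ = Dose / Vd = 1870 / 80.9 = 23.11 mg/L
k = ln2 / t½ = 0.693147 / 29.0 = 0.02390 h⁻¹
t = ln(C₀ / C) / k = ln(23.11 / 12.1) / 0.02390
  = ln(1.910) / 0.02390 = 0.6471 / 0.02390 = 27.08 h

27.1 h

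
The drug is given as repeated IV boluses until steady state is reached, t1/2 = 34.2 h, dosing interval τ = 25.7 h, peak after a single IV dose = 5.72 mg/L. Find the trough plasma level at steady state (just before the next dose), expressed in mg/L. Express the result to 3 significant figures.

k = ln2 / t½ = 0.693147 / 34.2 = 0.02027 h⁻¹
e^(−kτ) = e^(−0.02027 × 25.7) = 0.5940
Accumulation ratio R = 1 / (1 − e^(−kτ)) = 1 / (1 − 0.5940) = 2.463
Steady-state trough = C₀ × R × e^(−kτ) = 5.72 × 2.463 × 0.5940 = 8.368 mg/L

8.37 mg/L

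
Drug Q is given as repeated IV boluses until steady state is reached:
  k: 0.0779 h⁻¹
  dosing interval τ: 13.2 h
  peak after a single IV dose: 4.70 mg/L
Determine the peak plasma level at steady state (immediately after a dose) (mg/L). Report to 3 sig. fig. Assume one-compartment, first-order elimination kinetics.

7.32 mg/L

e^(−kτ) = e^(−0.07790 × 13.2) = 0.3576
Accumulation ratio R = 1 / (1 − e^(−kτ)) = 1 / (1 − 0.3576) = 1.557
Steady-state peak = C₀ × R = 4.70 × 1.557 = 7.318 mg/L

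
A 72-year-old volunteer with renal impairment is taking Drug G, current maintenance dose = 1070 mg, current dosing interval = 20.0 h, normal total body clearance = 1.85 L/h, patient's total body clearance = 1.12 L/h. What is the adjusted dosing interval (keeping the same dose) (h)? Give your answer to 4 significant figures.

33.04 h

To keep the same average steady-state level, dosing rate must scale with clearance.
CL ratio = 1.12 / 1.85 = 0.6054
New interval (same dose) = 20.0 / 0.6054 = 33.04 h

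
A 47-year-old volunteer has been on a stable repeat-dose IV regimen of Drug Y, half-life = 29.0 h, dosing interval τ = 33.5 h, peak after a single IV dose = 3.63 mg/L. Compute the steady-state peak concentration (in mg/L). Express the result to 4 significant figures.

6.588 mg/L

k = ln2 / t½ = 0.693147 / 29.0 = 0.02390 h⁻¹
e^(−kτ) = e^(−0.02390 × 33.5) = 0.4490
Accumulation ratio R = 1 / (1 − e^(−kτ)) = 1 / (1 − 0.4490) = 1.815
Steady-state peak = C₀ × R = 3.63 × 1.815 = 6.588 mg/L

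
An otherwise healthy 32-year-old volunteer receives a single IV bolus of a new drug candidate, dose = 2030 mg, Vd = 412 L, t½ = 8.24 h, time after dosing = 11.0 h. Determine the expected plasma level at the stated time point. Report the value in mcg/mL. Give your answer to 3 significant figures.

1.95 mcg/mL

C₀ = Dose / Vd = 2030 / 412 = 4.927 mg/L
k = ln2 / t½ = 0.693147 / 8.24 = 0.08412 h⁻¹
C = C₀ · e^(−k·t) = 4.927 × e^(−0.08412 × 11.0)
  = 4.927 × 0.3964 = 1.953 mg/L
(1.953 mg/L = 1.953 mcg/mL)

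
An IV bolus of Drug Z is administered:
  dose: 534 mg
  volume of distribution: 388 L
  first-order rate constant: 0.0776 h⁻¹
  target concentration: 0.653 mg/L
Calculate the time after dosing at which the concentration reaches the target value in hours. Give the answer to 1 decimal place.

C₀ = Dose / Vd = 534.0 / 388 = 1.376 mg/L
t = ln(C₀ / C) / k = ln(1.376 / 0.653) / 0.07760
  = ln(2.107) / 0.07760 = 0.7453 / 0.07760 = 9.604 h

9.6 h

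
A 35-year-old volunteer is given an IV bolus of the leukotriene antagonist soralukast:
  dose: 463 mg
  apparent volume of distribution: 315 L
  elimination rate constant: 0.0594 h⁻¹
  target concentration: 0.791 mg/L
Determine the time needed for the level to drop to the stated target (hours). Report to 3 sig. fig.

10.4 h

C₀ = Dose / Vd = 463.0 / 315 = 1.470 mg/L
t = ln(C₀ / C) / k = ln(1.470 / 0.791) / 0.05940
  = ln(1.858) / 0.05940 = 0.6195 / 0.05940 = 10.43 h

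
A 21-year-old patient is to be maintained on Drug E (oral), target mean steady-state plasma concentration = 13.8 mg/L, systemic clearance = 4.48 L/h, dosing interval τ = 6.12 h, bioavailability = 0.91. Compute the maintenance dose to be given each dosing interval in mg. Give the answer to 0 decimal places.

At steady state, F × (Dose/τ) = Css × CL.
Dose = Css × CL × τ / F = 13.8 × 4.480 × 6.12 / 0.91 = 415.8 mg

416 mg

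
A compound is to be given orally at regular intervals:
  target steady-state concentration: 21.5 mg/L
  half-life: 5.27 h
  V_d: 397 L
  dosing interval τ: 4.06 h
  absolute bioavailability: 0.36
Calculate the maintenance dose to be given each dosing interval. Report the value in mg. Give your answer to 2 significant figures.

13000 mg

k = ln2 / t½ = 0.693147 / 5.27 = 0.1315 h⁻¹
CL = k × Vd = 0.1315 × 397 = 52.21 L/h
At steady state, F × (Dose/τ) = Css × CL.
Dose = Css × CL × τ / F = 21.5 × 52.21 × 4.06 / 0.36 = 12660 mg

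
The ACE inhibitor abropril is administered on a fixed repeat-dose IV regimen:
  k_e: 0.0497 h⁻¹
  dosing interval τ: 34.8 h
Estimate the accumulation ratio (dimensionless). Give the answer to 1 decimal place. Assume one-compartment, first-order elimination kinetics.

1.2

e^(−kτ) = e^(−0.04970 × 34.8) = 0.1774
Accumulation ratio R = 1 / (1 − e^(−kτ)) = 1 / (1 − 0.1774) = 1.216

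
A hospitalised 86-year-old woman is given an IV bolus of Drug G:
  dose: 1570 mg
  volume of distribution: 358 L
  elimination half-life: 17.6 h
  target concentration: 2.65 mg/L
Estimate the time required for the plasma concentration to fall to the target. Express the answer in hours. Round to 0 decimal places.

C₀ = Dose / Vd = 1570 / 358 = 4.385 mg/L
k = ln2 / t½ = 0.693147 / 17.6 = 0.03938 h⁻¹
t = ln(C₀ / C) / k = ln(4.385 / 2.65) / 0.03938
  = ln(1.655) / 0.03938 = 0.5038 / 0.03938 = 12.79 h

13 h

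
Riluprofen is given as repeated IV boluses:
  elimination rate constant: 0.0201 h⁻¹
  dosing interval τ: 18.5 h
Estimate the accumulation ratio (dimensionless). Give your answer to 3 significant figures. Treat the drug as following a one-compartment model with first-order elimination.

3.22

e^(−kτ) = e^(−0.02010 × 18.5) = 0.6895
Accumulation ratio R = 1 / (1 − e^(−kτ)) = 1 / (1 − 0.6895) = 3.221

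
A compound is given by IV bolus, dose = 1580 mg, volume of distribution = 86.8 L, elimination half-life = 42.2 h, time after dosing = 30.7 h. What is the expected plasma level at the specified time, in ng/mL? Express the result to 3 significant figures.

C₀ = Dose / Vd = 1580 / 86.8 = 18.20 mg/L
k = ln2 / t½ = 0.693147 / 42.2 = 0.01643 h⁻¹
C = C₀ · e^(−k·t) = 18.20 × e^(−0.01643 × 30.7)
  = 18.20 × 0.6039 = 10.99 mg/L
Convert: 10.99 mg/L × 1000 = 10990 ng/mL

11000 ng/mL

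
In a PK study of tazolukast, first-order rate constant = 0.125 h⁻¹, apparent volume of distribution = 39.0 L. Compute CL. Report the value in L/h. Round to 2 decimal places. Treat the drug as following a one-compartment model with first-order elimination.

CL = k × Vd = 0.125 × 39.0 = 4.875 L/h

4.88 L/h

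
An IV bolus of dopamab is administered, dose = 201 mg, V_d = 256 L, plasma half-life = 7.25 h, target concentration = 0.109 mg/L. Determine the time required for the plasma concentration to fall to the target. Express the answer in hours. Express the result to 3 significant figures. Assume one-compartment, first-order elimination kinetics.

20.7 h

C₀ = Dose / Vd = 201.0 / 256 = 0.7852 mg/L
k = ln2 / t½ = 0.693147 / 7.25 = 0.09561 h⁻¹
t = ln(C₀ / C) / k = ln(0.7852 / 0.109) / 0.09561
  = ln(7.204) / 0.09561 = 1.975 / 0.09561 = 20.66 h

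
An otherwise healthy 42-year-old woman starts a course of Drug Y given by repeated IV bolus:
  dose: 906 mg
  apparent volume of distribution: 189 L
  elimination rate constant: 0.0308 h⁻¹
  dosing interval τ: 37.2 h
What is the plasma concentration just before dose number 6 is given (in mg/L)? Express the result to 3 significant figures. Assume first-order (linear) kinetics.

C₀ per dose = Dose / Vd = 906 / 189 = 4.794 mg/L
Fraction remaining after one interval: r = e^(−kτ) = e^(−0.03080 × 37.2) = 0.3180
Before dose 6, 5 doses have been given (aged 1τ, 2τ, 3τ, 4τ, 5τ).
C_trough = C₀ × (r + r² + … + r^5) = C₀ × r(1−r^5)/(1−r)
        = 4.794 × 0.3180 × (1 − 0.003252) / (1 − 0.3180) = 2.228 mg/L

2.23 mg/L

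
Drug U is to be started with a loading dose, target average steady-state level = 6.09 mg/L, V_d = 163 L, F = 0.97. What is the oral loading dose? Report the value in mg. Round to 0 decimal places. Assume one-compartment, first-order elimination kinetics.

LD = Css × Vd / F = 6.09 × 163 / 0.97 = 1023 mg

1023 mg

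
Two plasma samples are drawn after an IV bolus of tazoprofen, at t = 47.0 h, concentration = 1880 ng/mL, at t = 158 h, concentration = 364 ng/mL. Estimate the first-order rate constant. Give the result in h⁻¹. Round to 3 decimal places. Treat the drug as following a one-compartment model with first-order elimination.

0.015 h⁻¹

k = ln(C₁/C₂) / (t₂ − t₁) = ln(1880/364) / (158 − 47.0)
  = 1.642 / 111.0 = 0.01479 h⁻¹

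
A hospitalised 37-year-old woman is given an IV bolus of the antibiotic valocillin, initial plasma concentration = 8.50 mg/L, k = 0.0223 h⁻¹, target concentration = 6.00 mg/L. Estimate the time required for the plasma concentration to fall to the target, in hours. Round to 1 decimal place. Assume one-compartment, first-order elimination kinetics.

t = ln(C₀ / C) / k = ln(8.500 / 6.00) / 0.02230
  = ln(1.417) / 0.02230 = 0.3485 / 0.02230 = 15.63 h

15.6 h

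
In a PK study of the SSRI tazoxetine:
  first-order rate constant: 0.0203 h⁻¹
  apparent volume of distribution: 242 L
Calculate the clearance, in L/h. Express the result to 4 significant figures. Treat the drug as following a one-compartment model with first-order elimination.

CL = k × Vd = 0.0203 × 242 = 4.913 L/h

4.913 L/h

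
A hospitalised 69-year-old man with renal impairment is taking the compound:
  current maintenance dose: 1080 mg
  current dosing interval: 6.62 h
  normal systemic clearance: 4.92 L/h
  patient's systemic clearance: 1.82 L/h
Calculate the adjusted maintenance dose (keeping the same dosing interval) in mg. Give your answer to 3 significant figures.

To keep the same average steady-state level, dosing rate must scale with clearance.
CL ratio = 1.82 / 4.92 = 0.3699
New dose (same interval) = 1080 × 0.3699 = 399.5 mg

400 mg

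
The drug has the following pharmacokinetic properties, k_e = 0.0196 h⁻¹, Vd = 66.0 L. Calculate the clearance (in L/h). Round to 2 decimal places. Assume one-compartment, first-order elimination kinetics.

CL = k × Vd = 0.0196 × 66.0 = 1.294 L/h

1.29 L/h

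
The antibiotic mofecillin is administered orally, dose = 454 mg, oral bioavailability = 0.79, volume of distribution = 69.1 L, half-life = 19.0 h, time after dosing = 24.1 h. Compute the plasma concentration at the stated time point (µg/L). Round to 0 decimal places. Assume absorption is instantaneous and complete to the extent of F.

2155 µg/L

Amount reaching circulation = F × Dose = 0.79 × 454.0 = 358.7 mg
C₀ = F·Dose / Vd = 358.7 / 69.1 = 5.191 mg/L
k = ln2 / t½ = 0.693147 / 19.0 = 0.03648 h⁻¹
C = C₀ · e^(−k·t) = 5.191 × e^(−0.03648 × 24.1)
  = 5.191 × 0.4151 = 2.155 mg/L
Convert: 2.155 mg/L × 1000 = 2155 µg/L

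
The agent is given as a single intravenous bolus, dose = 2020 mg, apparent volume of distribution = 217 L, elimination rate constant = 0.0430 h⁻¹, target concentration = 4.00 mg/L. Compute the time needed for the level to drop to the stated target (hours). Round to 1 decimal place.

19.6 h

C₀ = Dose / Vd = 2020 / 217 = 9.309 mg/L
t = ln(C₀ / C) / k = ln(9.309 / 4.00) / 0.04300
  = ln(2.327) / 0.04300 = 0.8446 / 0.04300 = 19.64 h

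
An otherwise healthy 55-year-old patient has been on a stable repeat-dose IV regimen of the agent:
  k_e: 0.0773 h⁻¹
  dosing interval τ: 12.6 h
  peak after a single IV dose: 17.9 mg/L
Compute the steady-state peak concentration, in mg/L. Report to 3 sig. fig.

e^(−kτ) = e^(−0.07730 × 12.6) = 0.3776
Accumulation ratio R = 1 / (1 − e^(−kτ)) = 1 / (1 − 0.3776) = 1.607
Steady-state peak = C₀ × R = 17.9 × 1.607 = 28.77 mg/L

28.8 mg/L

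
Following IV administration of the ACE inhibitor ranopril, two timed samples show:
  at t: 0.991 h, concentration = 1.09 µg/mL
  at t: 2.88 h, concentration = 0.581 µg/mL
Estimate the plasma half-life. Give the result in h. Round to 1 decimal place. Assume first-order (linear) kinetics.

2.1 h

k = ln(C₁/C₂) / (t₂ − t₁) = ln(1.09/0.581) / (2.88 − 0.991)
  = 0.6292 / 1.889 = 0.3331 h⁻¹
t½ = ln2 / k = 0.693147 / 0.3331 = 2.081 h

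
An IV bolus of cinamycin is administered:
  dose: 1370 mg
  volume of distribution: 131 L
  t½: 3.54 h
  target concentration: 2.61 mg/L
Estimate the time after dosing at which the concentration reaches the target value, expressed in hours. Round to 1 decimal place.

C₀ = Dose / Vd = 1370 / 131 = 10.46 mg/L
k = ln2 / t½ = 0.693147 / 3.54 = 0.1958 h⁻¹
t = ln(C₀ / C) / k = ln(10.46 / 2.61) / 0.1958
  = ln(4.008) / 0.1958 = 1.388 / 0.1958 = 7.089 h

7.1 h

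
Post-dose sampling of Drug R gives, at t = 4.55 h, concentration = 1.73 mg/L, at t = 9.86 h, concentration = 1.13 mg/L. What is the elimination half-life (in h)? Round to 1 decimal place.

k = ln(C₁/C₂) / (t₂ − t₁) = ln(1.73/1.13) / (9.86 − 4.55)
  = 0.4259 / 5.310 = 0.08021 h⁻¹
t½ = ln2 / k = 0.693147 / 0.08021 = 8.642 h

8.6 h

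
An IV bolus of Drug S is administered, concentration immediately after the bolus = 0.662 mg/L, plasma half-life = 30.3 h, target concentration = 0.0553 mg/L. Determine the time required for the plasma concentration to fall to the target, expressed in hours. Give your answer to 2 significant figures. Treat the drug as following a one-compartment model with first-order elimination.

k = ln2 / t½ = 0.693147 / 30.3 = 0.02288 h⁻¹
t = ln(C₀ / C) / k = ln(0.6620 / 0.0553) / 0.02288
  = ln(11.97) / 0.02288 = 2.482 / 0.02288 = 108.5 h

110 h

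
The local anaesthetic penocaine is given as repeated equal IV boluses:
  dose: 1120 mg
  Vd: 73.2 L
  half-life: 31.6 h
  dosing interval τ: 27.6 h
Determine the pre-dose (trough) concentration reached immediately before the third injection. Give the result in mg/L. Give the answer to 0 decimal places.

C₀ per dose = Dose / Vd = 1120 / 73.2 = 15.30 mg/L
k = ln2 / t½ = 0.693147 / 31.6 = 0.02194 h⁻¹
Fraction remaining after one interval: r = e^(−kτ) = e^(−0.02194 × 27.6) = 0.5458
Before dose 3, 2 doses have been given (aged 1τ, 2τ).
C_trough = C₀ × (r + r²) = 15.30 × (0.5458 + 0.2979) = 12.91 mg/L

13 mg/L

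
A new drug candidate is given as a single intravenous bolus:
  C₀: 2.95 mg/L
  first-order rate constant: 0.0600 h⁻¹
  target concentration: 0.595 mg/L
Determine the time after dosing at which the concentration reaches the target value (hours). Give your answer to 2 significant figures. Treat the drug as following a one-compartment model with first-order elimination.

t = ln(C₀ / C) / k = ln(2.950 / 0.595) / 0.06000
  = ln(4.958) / 0.06000 = 1.601 / 0.06000 = 26.68 h

27 h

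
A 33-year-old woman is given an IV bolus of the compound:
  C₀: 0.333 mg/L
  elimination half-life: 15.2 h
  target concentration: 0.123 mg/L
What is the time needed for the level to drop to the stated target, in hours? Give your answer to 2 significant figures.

22 h

k = ln2 / t½ = 0.693147 / 15.2 = 0.04560 h⁻¹
t = ln(C₀ / C) / k = ln(0.3330 / 0.123) / 0.04560
  = ln(2.707) / 0.04560 = 0.9958 / 0.04560 = 21.84 h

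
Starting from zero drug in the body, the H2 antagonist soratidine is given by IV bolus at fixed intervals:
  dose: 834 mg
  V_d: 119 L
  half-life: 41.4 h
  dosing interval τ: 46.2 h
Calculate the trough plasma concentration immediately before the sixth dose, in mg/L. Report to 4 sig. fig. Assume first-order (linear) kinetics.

5.878 mg/L

C₀ per dose = Dose / Vd = 834 / 119 = 7.008 mg/L
k = ln2 / t½ = 0.693147 / 41.4 = 0.01674 h⁻¹
Fraction remaining after one interval: r = e^(−kτ) = e^(−0.01674 × 46.2) = 0.4614
Before dose 6, 5 doses have been given (aged 1τ, 2τ, 3τ, 4τ, 5τ).
C_trough = C₀ × (r + r² + … + r^5) = C₀ × r(1−r^5)/(1−r)
        = 7.008 × 0.4614 × (1 − 0.02091) / (1 − 0.4614) = 5.878 mg/L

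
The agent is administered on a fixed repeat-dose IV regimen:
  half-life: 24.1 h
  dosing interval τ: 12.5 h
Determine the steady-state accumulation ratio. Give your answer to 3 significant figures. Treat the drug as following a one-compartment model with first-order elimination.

3.31

k = ln2 / t½ = 0.693147 / 24.1 = 0.02876 h⁻¹
e^(−kτ) = e^(−0.02876 × 12.5) = 0.6980
Accumulation ratio R = 1 / (1 − e^(−kτ)) = 1 / (1 − 0.6980) = 3.311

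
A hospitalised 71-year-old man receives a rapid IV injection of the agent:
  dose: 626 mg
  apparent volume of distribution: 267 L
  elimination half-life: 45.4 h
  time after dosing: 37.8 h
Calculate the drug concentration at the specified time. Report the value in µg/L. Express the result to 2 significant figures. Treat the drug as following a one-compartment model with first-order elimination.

1300 µg/L

C₀ = Dose / Vd = 626.0 / 267 = 2.345 mg/L
k = ln2 / t½ = 0.693147 / 45.4 = 0.01527 h⁻¹
C = C₀ · e^(−k·t) = 2.345 × e^(−0.01527 × 37.8)
  = 2.345 × 0.5615 = 1.317 mg/L
Convert: 1.317 mg/L × 1000 = 1317 µg/L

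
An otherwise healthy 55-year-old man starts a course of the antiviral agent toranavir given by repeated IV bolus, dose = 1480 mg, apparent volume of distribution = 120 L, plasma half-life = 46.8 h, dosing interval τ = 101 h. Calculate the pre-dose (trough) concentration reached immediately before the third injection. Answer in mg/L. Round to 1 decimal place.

3.4 mg/L

C₀ per dose = Dose / Vd = 1480 / 120 = 12.33 mg/L
k = ln2 / t½ = 0.693147 / 46.8 = 0.01481 h⁻¹
Fraction remaining after one interval: r = e^(−kτ) = e^(−0.01481 × 101) = 0.2241
Before dose 3, 2 doses have been given (aged 1τ, 2τ).
C_trough = C₀ × (r + r²) = 12.33 × (0.2241 + 0.05022) = 3.382 mg/L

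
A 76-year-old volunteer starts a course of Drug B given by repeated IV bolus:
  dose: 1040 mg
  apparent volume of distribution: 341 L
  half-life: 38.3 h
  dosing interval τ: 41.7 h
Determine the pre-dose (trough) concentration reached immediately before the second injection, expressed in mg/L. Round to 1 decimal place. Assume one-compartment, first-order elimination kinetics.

C₀ per dose = Dose / Vd = 1040 / 341 = 3.050 mg/L
k = ln2 / t½ = 0.693147 / 38.3 = 0.01810 h⁻¹
Fraction remaining after one interval: r = e^(−kτ) = e^(−0.01810 × 41.7) = 0.4701
Before dose 2, 1 dose has been given (aged 1τ).
C_trough = C₀ × r = 3.050 × 0.4701 = 1.434 mg/L

1.4 mg/L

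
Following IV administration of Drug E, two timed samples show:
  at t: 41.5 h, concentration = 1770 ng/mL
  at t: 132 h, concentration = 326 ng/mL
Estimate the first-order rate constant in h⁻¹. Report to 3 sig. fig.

k = ln(C₁/C₂) / (t₂ − t₁) = ln(1770/326) / (132 − 41.5)
  = 1.692 / 90.50 = 0.01870 h⁻¹

0.0187 h⁻¹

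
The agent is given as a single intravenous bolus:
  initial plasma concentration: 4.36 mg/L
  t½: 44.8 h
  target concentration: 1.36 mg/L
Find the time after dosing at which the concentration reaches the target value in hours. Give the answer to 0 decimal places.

k = ln2 / t½ = 0.693147 / 44.8 = 0.01547 h⁻¹
t = ln(C₀ / C) / k = ln(4.360 / 1.36) / 0.01547
  = ln(3.206) / 0.01547 = 1.165 / 0.01547 = 75.31 h

75 h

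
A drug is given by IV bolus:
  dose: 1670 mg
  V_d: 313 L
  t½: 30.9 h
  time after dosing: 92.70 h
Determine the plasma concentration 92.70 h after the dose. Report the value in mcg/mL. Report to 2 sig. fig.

0.67 mcg/mL

C₀ = Dose / Vd = 1670 / 313 = 5.335 mg/L
k = ln2 / t½ = 0.693147 / 30.9 = 0.02243 h⁻¹
t / t½ = 92.70 / 30.9 = 3 half-lives
C = C₀ × (1/2)^3 = 5.335 × 0.1250 = 0.6669 mg/L
(0.6669 mg/L = 0.6669 mcg/mL)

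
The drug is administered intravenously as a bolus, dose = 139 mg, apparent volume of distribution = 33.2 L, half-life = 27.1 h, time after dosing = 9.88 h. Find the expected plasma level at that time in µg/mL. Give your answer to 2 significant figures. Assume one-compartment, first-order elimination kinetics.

C₀ = Dose / Vd = 139.0 / 33.2 = 4.187 mg/L
k = ln2 / t½ = 0.693147 / 27.1 = 0.02558 h⁻¹
C = C₀ · e^(−k·t) = 4.187 × e^(−0.02558 × 9.88)
  = 4.187 × 0.7767 = 3.252 mg/L
(3.252 mg/L = 3.252 µg/mL)

3.3 µg/mL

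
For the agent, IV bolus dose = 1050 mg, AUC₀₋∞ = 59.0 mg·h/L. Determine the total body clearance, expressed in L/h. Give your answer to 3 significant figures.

17.8 L/h

CL = Dose / AUC = 1050 / 59.0 = 17.80 L/h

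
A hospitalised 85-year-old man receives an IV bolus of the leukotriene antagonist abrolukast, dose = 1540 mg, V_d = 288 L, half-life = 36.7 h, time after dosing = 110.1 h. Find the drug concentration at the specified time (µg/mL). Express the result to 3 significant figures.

0.668 µg/mL

C₀ = Dose / Vd = 1540 / 288 = 5.347 mg/L
k = ln2 / t½ = 0.693147 / 36.7 = 0.01889 h⁻¹
t / t½ = 110.1 / 36.7 = 3 half-lives
C = C₀ × (1/2)^3 = 5.347 × 0.1250 = 0.6684 mg/L
(0.6684 mg/L = 0.6684 µg/mL)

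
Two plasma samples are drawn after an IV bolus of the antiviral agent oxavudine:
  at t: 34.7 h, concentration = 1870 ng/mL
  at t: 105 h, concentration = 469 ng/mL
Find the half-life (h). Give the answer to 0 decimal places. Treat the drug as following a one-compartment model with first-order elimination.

35 h

k = ln(C₁/C₂) / (t₂ − t₁) = ln(1870/469) / (105 − 34.7)
  = 1.383 / 70.30 = 0.01967 h⁻¹
t½ = ln2 / k = 0.693147 / 0.01967 = 35.24 h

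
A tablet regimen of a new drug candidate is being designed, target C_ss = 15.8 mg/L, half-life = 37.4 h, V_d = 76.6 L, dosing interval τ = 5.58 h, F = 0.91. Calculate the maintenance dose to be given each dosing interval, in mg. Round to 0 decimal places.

k = ln2 / t½ = 0.693147 / 37.4 = 0.01853 h⁻¹
CL = k × Vd = 0.01853 × 76.6 = 1.419 L/h
At steady state, F × (Dose/τ) = Css × CL.
Dose = Css × CL × τ / F = 15.8 × 1.419 × 5.58 / 0.91 = 137.5 mg

138 mg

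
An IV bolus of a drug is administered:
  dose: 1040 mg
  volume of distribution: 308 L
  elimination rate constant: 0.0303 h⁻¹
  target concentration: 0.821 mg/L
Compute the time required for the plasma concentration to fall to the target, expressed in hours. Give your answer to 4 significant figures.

46.67 h

C₀ = Dose / Vd = 1040 / 308 = 3.377 mg/L
t = ln(C₀ / C) / k = ln(3.377 / 0.821) / 0.03030
  = ln(4.113) / 0.03030 = 1.414 / 0.03030 = 46.67 h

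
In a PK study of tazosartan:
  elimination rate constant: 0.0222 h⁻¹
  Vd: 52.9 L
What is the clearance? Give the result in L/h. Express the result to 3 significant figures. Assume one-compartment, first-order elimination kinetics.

1.17 L/h

CL = k × Vd = 0.0222 × 52.9 = 1.174 L/h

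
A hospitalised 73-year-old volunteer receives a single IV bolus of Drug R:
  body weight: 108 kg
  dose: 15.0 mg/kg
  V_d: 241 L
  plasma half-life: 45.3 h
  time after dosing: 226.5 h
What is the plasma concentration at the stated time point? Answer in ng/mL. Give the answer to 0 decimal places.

Total dose = 15.0 × 108 = 1620 mg
C₀ = Dose / Vd = 1620 / 241 = 6.722 mg/L
k = ln2 / t½ = 0.693147 / 45.3 = 0.01530 h⁻¹
t / t½ = 226.5 / 45.3 = 5 half-lives
C = C₀ × (1/2)^5 = 6.722 × 0.03125 = 0.2101 mg/L
Convert: 0.2101 mg/L × 1000 = 210.1 ng/mL

210 ng/mL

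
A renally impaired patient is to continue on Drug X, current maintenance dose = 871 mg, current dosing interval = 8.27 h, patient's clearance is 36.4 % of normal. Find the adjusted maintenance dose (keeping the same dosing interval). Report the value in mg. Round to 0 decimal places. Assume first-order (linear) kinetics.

To keep the same average steady-state level, dosing rate must scale with clearance.
CL ratio = 36.4 / 100 = 0.3640
New dose (same interval) = 871 × 0.3640 = 317.0 mg

317 mg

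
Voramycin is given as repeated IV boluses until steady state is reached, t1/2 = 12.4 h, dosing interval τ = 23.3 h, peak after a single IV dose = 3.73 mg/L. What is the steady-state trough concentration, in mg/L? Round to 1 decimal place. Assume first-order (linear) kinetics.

k = ln2 / t½ = 0.693147 / 12.4 = 0.05590 h⁻¹
e^(−kτ) = e^(−0.05590 × 23.3) = 0.2719
Accumulation ratio R = 1 / (1 − e^(−kτ)) = 1 / (1 − 0.2719) = 1.373
Steady-state trough = C₀ × R × e^(−kτ) = 3.73 × 1.373 × 0.2719 = 1.392 mg/L

1.4 mg/L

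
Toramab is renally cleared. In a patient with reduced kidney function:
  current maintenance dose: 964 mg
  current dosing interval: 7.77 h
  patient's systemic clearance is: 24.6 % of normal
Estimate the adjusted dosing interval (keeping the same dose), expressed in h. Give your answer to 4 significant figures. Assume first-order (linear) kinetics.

31.59 h

To keep the same average steady-state level, dosing rate must scale with clearance.
CL ratio = 24.6 / 100 = 0.2460
New interval (same dose) = 7.77 / 0.2460 = 31.59 h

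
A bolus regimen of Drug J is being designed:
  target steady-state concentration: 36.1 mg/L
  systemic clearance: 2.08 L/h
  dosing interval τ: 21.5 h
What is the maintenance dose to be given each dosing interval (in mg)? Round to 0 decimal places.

1614 mg

At steady state, Dose/τ = Css × CL.
Dose = Css × CL × τ = 36.1 × 2.080 × 21.5 = 1614 mg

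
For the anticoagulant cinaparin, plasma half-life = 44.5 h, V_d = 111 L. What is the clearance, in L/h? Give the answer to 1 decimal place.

k = ln2 / t½ = 0.693147 / 44.5 = 0.01558 h⁻¹
CL = k × Vd = 0.01558 × 111 = 1.729 L/h

1.7 L/h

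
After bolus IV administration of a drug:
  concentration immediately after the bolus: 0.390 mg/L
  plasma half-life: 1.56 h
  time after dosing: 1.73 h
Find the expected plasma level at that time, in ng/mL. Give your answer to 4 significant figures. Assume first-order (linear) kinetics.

k = ln2 / t½ = 0.693147 / 1.56 = 0.4443 h⁻¹
C = C₀ · e^(−k·t) = 0.3900 × e^(−0.4443 × 1.73)
  = 0.3900 × 0.4636 = 0.1808 mg/L
Convert: 0.1808 mg/L × 1000 = 180.8 ng/mL

180.8 ng/mL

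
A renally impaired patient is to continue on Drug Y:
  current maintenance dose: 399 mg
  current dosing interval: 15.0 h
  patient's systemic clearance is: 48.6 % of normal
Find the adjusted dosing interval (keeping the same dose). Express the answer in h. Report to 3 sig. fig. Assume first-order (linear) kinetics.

To keep the same average steady-state level, dosing rate must scale with clearance.
CL ratio = 48.6 / 100 = 0.4860
New interval (same dose) = 15.0 / 0.4860 = 30.86 h

30.9 h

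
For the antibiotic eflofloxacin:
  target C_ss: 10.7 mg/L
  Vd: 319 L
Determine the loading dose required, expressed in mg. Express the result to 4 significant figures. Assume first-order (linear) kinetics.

3413 mg

LD = Css × Vd = 10.7 × 319 = 3413 mg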